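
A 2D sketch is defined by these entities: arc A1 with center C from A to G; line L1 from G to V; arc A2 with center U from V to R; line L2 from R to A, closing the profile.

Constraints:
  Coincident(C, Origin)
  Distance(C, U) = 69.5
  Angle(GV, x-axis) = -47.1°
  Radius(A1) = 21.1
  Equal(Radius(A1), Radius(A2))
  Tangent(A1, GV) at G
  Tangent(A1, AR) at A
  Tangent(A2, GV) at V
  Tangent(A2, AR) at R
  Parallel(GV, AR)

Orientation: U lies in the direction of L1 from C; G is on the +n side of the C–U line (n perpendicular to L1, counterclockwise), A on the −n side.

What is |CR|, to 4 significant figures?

72.63

The slot axis is L1's direction at -47.1°, so u = (cos -47.1°, sin -47.1°) = (0.6807, -0.7325) and n = (−sin -47.1°, cos -47.1°) = (0.7325, 0.6807). C is at the origin and U lies 69.5 along u from C, so U = 69.5·u = (47.31, -50.91). Tangency of A1 to both parallel lines with radius 21.1 puts G and A at C ± 21.1·n: G = (15.46, 14.36), A = (-15.46, -14.36). Equal radii place V and R the same way about U: V = U + 21.1·n = (62.77, -36.55), R = U − 21.1·n = (31.85, -65.27). Then |CR| = |R − C| = 72.63.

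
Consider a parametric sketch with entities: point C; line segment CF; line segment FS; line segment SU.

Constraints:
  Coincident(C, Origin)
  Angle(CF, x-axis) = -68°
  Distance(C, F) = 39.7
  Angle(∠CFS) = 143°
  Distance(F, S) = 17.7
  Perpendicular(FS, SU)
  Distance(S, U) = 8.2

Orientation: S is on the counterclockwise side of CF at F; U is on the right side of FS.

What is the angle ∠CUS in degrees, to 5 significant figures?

56.994°

C is at the origin; CF runs at -68.0° with length 39.7, so F = 39.7·(cos -68.0°, sin -68.0°) = (14.872, -36.809). ∠CFS = 143.0°, so FS runs at -68.0° + (180° − 143.0°) = -31.000° from the x-axis; with |FS| = 17.7, S = F + 17.7·(cos -31.000°, sin -31.000°) = (30.044, -45.925). FS ⟂ SU; with |SU| = 8.2 on the right of FS, U = S + 8.2·(-0.51504, -0.85717) = (25.820, -52.954). Then cos ∠CUS = UC·US / (|UC||US|), giving 56.994°.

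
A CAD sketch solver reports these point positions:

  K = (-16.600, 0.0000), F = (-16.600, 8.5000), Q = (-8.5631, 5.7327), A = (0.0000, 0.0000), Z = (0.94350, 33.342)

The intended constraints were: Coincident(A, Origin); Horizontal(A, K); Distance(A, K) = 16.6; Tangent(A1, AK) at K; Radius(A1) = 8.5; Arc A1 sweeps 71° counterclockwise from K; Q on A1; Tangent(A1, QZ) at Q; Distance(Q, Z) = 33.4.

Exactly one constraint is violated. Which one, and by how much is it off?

Distance(Q, Z) = 33.4 — off by 4.20.

A = (0.00, 0.00) ✓; A.y = 0.00, K.y = 0.00 ✓; |AK| = 16.60 ✓; ∠(FK, KA) = 90.00° ✓; |FK| = 8.500 ✓; bearing(F→Q) − bearing(F→K) = 71.00° ✓; |FQ| = 8.500 ✓; ∠(FQ, QZ) = 90.00° ✓; |QZ| = 29.20 ✗.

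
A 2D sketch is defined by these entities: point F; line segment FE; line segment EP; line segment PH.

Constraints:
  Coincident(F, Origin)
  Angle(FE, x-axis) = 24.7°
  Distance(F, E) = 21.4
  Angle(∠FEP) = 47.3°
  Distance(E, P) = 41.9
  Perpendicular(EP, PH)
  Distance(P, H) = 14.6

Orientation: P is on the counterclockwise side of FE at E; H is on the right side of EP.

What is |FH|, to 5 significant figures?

40.863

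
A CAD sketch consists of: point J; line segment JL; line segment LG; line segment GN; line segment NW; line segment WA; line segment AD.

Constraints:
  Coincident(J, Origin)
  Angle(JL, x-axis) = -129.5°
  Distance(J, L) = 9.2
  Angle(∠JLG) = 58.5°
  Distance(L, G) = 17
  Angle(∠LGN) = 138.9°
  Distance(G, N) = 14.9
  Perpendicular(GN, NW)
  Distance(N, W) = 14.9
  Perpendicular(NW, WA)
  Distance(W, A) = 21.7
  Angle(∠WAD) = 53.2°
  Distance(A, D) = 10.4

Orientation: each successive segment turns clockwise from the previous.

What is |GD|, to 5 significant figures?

6.5971

J is at the origin; JL runs at -129.5° with length 9.2, so L = (-5.8519, -7.0989). ∠JLG = 58.5° gives LG at 109.00° from the x-axis; with |LG| = 17.0, G = (-11.387, 8.9749). ∠LGN = 138.9° gives GN at 67.900° from the x-axis; with |GN| = 14.9, N = (-5.7808, 22.780). GN ⟂ NW, so NW runs at -22.100°; with |NW| = 14.9, W = (8.0244, 17.174). NW is perpendicular to WA, so WA runs at -112.10°; with |WA| = 21.7, A = (-0.13963, -2.9313). ∠WAD = 53.2° gives AD at 121.10° from the x-axis; with |AD| = 10.4, D = (-5.5116, 5.9739). Then |GD| = |D − G| = 6.5971.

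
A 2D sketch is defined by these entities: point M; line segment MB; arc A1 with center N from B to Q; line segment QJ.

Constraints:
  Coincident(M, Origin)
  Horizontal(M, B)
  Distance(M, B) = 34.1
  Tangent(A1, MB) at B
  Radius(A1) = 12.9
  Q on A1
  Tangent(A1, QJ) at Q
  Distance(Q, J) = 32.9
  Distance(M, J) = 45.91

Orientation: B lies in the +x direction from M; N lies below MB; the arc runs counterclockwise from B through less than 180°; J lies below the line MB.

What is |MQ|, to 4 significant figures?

23.92

M is at the origin; MB is horizontal with |MB| = 34.1 and B on the +x side, so B = (34.10, 0.000). The tangent condition forces NB to be normal to MB, so N = B + (0, -12.9) = (34.10, -12.90). Since NQ ⟂ QJ (tangency), |NJ| = √(12.9² + 32.9²) = 35.34 regardless of where Q sits on A1. So J lies on both circle(M, 45.91) and circle(N, 35.34); the below-MB intersection is J = (15.77, -43.12). Q is the foot of the tangent from J: Q = (21.39, -10.70).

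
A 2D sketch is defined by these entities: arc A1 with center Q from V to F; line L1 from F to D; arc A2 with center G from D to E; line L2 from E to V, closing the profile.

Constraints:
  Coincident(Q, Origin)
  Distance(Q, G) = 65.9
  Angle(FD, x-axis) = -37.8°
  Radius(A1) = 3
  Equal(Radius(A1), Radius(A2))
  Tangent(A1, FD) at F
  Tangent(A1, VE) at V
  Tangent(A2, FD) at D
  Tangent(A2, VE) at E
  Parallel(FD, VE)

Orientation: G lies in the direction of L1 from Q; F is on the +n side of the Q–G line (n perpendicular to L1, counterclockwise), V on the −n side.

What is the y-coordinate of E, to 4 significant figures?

-42.76

The slot axis is L1's direction at -37.8°, so u = (cos -37.8°, sin -37.8°) = (0.7902, -0.6129) and n = (−sin -37.8°, cos -37.8°) = (0.6129, 0.7902). Q is at the origin and G lies 65.9 along u from Q, so G = 65.9·u = (52.07, -40.39). Tangency of A1 to both parallel lines with radius 3.0 puts F and V at Q ± 3.0·n: F = (1.839, 2.370), V = (-1.839, -2.370). Equal radii place D and E the same way about G: D = G + 3.0·n = (53.91, -38.02), E = G − 3.0·n = (50.23, -42.76). So E.y = -42.76.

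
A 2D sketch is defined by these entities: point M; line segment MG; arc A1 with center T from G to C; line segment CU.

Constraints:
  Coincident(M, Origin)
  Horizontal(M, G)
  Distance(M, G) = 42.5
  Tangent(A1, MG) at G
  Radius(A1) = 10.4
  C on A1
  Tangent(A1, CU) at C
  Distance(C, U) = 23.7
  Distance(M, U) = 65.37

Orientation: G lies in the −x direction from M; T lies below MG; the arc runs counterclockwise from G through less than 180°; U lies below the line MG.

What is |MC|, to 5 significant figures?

53.390

Checks: M = (0.00, 0.00) ✓; |TC| = 10.40 ✓; ∠(TC, CU) = 90.00° ✓; |CU| = 23.70 ✓; |MU| = 65.37 ✓.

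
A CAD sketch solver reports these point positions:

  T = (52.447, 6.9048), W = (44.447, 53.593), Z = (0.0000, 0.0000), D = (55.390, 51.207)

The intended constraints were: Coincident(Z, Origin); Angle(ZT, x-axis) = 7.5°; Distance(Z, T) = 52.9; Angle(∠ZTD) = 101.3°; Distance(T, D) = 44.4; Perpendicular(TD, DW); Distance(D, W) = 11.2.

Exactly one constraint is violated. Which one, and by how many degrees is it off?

Perpendicular(TD, DW) — off by 8.50°.

Z = (0.00, 0.00) ✓; ZT at 7.500° ✓; |ZT| = 52.90 ✓; ∠ZTD = 101.3° ✓; |TD| = 44.40 ✓; ∠(TD, DW) = 81.50° ✗; |DW| = 11.20 ✓.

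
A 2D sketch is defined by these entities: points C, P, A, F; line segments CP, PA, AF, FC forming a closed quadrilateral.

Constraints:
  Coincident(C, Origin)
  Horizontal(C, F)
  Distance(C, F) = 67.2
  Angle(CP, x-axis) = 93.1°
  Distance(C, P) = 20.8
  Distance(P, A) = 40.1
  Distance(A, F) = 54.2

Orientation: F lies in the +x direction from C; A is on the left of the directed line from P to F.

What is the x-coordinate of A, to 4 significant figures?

32.91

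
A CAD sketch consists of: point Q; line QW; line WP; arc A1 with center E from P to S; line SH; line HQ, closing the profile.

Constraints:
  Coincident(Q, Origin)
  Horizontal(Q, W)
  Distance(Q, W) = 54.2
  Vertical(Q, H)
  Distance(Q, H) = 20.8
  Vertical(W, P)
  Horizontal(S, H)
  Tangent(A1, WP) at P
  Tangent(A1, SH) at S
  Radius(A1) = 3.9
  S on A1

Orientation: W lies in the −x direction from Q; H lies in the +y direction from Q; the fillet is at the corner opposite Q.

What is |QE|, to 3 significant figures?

53.1

Q is at the origin; Q and W share the same y with |QW| = 54.2 and W on the −x side, so W = (-54.2, 0.00). QH is vertical with |QH| = 20.8 and H on the +y side, so H = (0.00, 20.8). The virtual corner opposite Q is at (-54.2, 20.8). Since A1 is tangent to WP there, EP ⟂ WP and tangency of A1 to SH means the radius ES is perpendicular to SH, with radius 3.9, so the center E sits 3.9 in from both sides at E = (-50.3, 16.9). Then |QE| = |E − Q| = 53.1.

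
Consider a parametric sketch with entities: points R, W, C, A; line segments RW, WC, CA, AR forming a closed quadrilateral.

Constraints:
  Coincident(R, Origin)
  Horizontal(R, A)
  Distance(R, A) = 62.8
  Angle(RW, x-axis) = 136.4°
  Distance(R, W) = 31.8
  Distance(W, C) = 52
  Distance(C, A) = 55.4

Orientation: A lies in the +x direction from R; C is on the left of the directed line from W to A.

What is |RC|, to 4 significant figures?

48.12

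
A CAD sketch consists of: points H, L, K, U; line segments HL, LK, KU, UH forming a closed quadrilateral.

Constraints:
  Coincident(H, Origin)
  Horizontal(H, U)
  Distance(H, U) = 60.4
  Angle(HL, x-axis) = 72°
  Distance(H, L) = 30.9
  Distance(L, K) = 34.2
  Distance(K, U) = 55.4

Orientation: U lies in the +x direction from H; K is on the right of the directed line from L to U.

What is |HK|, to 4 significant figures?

6.888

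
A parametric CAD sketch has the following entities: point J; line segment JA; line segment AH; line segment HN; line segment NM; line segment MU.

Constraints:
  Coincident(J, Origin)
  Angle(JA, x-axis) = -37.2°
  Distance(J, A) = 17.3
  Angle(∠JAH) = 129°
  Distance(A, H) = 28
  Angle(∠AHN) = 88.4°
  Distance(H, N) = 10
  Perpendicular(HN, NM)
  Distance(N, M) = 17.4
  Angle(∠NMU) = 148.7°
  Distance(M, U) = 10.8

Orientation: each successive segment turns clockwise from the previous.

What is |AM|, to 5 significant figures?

14.039

J is at the origin; JA runs at -37.2° with length 17.3, so A = (13.780, -10.460). ∠JAH = 129.0° gives AH at -88.200° from the x-axis; with |AH| = 28.0, H = (14.659, -38.446). ∠AHN = 88.4° gives HN at -179.80° from the x-axis; with |HN| = 10.0, N = (4.6595, -38.481). HN ⟂ NM, so NM runs at 90.200°; with |NM| = 17.4, M = (4.5988, -21.081). Then |AM| = |M − A| = 14.039.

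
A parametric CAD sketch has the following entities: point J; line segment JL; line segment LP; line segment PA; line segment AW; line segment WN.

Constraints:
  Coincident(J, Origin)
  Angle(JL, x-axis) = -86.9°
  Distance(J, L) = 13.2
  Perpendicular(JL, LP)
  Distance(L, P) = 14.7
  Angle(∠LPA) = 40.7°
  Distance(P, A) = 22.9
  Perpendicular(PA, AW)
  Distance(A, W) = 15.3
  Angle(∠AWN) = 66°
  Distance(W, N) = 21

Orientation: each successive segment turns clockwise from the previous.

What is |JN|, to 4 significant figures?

17.57

J is at the origin; JL runs at -86.9° with length 13.2, so L = (0.7138, -13.18). JL is perpendicular to LP, so LP runs at -176.9°; with |LP| = 14.7, P = (-13.96, -13.98). ∠LPA = 40.7° gives PA at 43.80° from the x-axis; with |PA| = 22.9, A = (2.564, 1.874). PA ⟂ AW, so AW runs at -46.20°; with |AW| = 15.3, W = (13.15, -9.168). ∠AWN = 66.0° gives WN at -160.2° from the x-axis; with |WN| = 21.0, N = (-6.605, -16.28). Then |JN| = |N − J| = 17.57.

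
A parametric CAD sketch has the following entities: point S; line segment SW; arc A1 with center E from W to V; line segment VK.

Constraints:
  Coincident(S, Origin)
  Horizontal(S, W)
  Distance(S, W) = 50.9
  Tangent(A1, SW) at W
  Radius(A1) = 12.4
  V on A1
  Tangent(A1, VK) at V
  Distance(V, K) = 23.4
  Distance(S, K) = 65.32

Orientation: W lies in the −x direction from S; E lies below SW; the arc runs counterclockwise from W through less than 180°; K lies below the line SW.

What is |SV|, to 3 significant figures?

64.6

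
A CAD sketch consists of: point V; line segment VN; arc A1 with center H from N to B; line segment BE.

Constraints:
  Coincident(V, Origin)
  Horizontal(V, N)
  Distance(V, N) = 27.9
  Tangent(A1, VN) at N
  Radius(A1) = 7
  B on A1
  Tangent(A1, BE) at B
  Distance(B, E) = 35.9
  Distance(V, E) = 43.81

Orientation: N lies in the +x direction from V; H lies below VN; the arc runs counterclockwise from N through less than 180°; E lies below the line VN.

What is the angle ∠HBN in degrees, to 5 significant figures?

49.881°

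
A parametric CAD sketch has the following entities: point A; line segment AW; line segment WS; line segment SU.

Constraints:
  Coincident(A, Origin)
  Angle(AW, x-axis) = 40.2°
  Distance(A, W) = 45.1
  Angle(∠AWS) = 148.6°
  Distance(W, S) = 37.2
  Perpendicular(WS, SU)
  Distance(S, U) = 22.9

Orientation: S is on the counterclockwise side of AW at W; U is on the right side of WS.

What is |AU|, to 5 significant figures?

88.783

∠AWS = 148.6°, so WS runs at 40.2° + (180° − 148.6°) = 71.600° from the x-axis; with |WS| = 37.2, S = W + 37.2·(cos 71.600°, sin 71.600°) = (46.189, 64.408). WS is perpendicular to SU; with |SU| = 22.9 on the right of WS, U = S + 22.9·(0.94888, -0.31565) = (67.919, 57.180). Then |AU| = |U − A| = 88.783.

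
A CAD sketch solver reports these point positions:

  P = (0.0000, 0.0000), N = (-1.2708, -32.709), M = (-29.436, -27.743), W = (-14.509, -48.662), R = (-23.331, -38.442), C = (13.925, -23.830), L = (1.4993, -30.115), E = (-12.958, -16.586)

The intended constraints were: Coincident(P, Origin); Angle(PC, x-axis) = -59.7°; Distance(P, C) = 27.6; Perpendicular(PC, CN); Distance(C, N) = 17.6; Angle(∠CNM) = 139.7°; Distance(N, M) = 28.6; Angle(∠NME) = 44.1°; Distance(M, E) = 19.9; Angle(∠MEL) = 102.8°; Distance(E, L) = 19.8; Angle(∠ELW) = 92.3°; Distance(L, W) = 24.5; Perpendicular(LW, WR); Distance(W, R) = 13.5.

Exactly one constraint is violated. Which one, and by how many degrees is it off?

Perpendicular(LW, WR) — off by 8.40°.

P = (0.00, 0.00) ✓; PC at -59.70° ✓; |PC| = 27.60 ✓; ∠(PC, CN) = 90.00° ✓; |CN| = 17.60 ✓; ∠CNM = 139.7° ✓; |NM| = 28.60 ✓; ∠NME = 44.10° ✓; |ME| = 19.90 ✓; ∠MEL = 102.8° ✓; |EL| = 19.80 ✓; ∠ELW = 92.30° ✓; |LW| = 24.50 ✓; ∠(LW, WR) = 98.40° ✗; |WR| = 13.50 ✓.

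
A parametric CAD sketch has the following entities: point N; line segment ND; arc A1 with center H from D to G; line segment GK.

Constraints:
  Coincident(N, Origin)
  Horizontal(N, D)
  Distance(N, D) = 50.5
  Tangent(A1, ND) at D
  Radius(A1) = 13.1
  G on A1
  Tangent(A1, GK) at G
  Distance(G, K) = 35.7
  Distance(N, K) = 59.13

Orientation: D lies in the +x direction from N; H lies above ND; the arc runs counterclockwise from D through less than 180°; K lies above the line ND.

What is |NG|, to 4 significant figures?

63.86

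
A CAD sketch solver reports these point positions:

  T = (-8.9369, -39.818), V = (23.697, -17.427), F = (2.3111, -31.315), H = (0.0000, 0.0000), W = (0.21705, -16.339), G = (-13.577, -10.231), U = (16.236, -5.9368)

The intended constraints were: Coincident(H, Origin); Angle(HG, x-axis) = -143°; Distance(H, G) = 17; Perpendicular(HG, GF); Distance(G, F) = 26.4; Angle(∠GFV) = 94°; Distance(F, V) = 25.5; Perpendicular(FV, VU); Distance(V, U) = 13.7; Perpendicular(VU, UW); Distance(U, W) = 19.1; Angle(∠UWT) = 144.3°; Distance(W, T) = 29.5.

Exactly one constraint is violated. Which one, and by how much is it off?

Distance(W, T) = 29.5 — off by 4.30.

H = (0.00, 0.00) ✓; HG at -143.0° ✓; |HG| = 17.00 ✓; ∠(HG, GF) = 90.00° ✓; |GF| = 26.40 ✓; ∠GFV = 94.00° ✓; |FV| = 25.50 ✓; ∠(FV, VU) = 90.00° ✓; |VU| = 13.70 ✓; ∠(VU, UW) = 90.00° ✓; |UW| = 19.10 ✓; ∠UWT = 144.3° ✓; |WT| = 25.20 ✗.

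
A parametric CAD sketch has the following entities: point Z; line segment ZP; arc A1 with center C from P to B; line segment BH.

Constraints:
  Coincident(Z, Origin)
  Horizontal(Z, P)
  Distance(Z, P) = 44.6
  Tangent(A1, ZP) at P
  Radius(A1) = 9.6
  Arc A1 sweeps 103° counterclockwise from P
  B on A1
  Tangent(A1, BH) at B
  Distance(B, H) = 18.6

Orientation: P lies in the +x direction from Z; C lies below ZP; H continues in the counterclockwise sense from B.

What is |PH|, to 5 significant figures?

30.327

On A1, P sits at bearing 90° from C; a 103° counterclockwise sweep puts B at bearing 193°, so B = C + 9.6·(cos 193°, sin 193°) = (35.246, -11.760). The tangent condition forces CB to be normal to BH, so BH runs along (−sin 193°, cos 193°); with |BH| = 18.6, H = (39.430, -29.883). Then |PH| = |H − P| = 30.327.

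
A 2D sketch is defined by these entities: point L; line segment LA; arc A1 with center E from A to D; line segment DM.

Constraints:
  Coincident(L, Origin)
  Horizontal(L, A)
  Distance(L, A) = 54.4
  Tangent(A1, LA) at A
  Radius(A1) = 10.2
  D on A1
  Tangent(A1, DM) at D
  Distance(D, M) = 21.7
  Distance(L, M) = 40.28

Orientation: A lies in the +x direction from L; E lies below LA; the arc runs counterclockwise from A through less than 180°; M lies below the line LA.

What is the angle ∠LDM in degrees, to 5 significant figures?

60.560°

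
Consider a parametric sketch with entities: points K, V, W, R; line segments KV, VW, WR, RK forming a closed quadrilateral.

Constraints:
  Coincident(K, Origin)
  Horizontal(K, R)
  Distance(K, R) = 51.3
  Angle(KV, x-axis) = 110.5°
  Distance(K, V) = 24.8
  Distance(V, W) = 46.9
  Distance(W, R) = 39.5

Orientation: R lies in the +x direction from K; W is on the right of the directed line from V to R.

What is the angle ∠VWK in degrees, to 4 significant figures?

11.53°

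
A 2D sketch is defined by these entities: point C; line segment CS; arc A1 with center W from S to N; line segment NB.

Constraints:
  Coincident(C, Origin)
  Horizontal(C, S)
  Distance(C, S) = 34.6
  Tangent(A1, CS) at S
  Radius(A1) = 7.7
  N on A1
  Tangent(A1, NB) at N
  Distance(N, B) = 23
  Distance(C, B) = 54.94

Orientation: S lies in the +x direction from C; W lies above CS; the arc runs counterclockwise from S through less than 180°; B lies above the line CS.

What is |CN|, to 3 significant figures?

42.6

Checks: |WN| = 7.700 ✓; ∠(WN, NB) = 90.00° ✓; |NB| = 23.00 ✓; |CB| = 54.94 ✓.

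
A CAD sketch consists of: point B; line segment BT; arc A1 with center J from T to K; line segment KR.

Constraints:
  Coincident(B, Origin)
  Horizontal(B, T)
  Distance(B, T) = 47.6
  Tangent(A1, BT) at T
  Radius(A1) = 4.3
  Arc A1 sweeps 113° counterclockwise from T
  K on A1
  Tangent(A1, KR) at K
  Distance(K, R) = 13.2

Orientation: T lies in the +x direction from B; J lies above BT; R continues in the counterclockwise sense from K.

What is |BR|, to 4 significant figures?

49.82

B is at the origin; B and T share the same y with |BT| = 47.6 and T on the +x side, so T = (47.60, 0.000). The tangent condition forces JT to be normal to BT, so J = T + (0, 4.3) = (47.60, 4.300). On A1, T sits at bearing -90° from J; a 113° counterclockwise sweep puts K at bearing 23°, so K = J + 4.3·(cos 23°, sin 23°) = (51.56, 5.980). A1 meets KR tangentially, so JK is at right angles to KR, so KR runs along (−sin 23°, cos 23°); with |KR| = 13.2, R = (46.40, 18.13). Then |BR| = |R − B| = 49.82.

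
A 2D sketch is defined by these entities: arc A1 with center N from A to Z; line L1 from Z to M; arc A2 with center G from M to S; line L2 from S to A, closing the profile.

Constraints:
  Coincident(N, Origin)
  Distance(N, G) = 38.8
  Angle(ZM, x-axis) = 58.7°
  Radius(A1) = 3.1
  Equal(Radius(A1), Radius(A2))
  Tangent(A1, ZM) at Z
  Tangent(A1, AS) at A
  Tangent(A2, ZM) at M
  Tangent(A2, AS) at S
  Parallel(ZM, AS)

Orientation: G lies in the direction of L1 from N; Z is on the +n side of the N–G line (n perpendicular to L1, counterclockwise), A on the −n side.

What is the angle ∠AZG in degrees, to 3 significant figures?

85.4°

The slot axis is L1's direction at 58.7°, so u = (cos 58.7°, sin 58.7°) = (0.520, 0.854) and n = (−sin 58.7°, cos 58.7°) = (-0.854, 0.520). N is at the origin and G lies 38.8 along u from N, so G = 38.8·u = (20.2, 33.2). Tangency of A1 to both parallel lines with radius 3.1 puts Z and A at N ± 3.1·n: Z = (-2.65, 1.61), A = (2.65, -1.61). Then cos ∠AZG = ZA·ZG / (|ZA||ZG|), giving 85.4°.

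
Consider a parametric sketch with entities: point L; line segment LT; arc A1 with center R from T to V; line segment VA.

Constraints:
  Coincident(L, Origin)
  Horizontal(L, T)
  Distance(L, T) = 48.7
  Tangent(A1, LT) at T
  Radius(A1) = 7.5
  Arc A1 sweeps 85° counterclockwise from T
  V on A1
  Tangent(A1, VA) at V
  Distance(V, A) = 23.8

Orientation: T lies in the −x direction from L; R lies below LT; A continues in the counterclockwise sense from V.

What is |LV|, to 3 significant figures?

56.6

L is at the origin; L and T share the same y with |LT| = 48.7 and T on the −x side, so T = (-48.7, 0.00). Tangency of A1 to LT means the radius RT is perpendicular to LT, so R = T + (0, -7.5) = (-48.7, -7.50). On A1, T sits at bearing 90° from R; an 85° counterclockwise sweep puts V at bearing 175°, so V = R + 7.5·(cos 175°, sin 175°) = (-56.2, -6.85). Then |LV| = |V − L| = 56.6.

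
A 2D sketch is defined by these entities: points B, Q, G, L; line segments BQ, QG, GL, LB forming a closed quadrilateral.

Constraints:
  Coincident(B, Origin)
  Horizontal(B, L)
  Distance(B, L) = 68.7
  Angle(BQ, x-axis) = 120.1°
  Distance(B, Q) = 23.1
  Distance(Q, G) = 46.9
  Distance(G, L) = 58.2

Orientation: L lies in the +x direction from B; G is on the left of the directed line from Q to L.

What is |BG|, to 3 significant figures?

52.0

Checks: |QG| = 46.90 ✓; |GL| = 58.20 ✓.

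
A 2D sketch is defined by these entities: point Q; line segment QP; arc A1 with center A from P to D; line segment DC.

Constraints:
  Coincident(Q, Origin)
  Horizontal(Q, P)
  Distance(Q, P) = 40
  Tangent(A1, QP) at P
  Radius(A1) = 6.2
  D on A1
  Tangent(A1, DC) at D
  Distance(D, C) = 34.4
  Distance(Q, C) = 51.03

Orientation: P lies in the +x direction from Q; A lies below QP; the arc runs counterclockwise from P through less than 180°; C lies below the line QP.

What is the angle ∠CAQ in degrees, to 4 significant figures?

84.81°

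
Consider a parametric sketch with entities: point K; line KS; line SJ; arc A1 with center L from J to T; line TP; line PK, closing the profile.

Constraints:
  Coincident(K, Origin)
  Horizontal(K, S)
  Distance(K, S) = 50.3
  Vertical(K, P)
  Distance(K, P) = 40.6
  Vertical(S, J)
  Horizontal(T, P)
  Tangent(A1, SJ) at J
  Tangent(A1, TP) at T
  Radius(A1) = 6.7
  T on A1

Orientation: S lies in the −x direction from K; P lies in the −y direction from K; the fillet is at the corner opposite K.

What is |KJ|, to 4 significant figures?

60.66

K is at the origin; KS is horizontal with |KS| = 50.3 and S on the −x side, so S = (-50.30, 0.000). K and P share the same x with |KP| = 40.6 and P on the −y side, so P = (0.000, -40.60). The virtual corner opposite K is at (-50.30, -40.60). The tangent condition forces LJ to be normal to SJ and tangency of A1 to TP means the radius LT is perpendicular to TP, with radius 6.7, so the center L sits 6.7 in from both sides at L = (-43.60, -33.90). That places the tangent points at J = (-50.30, -33.90) on SJ and T = (-43.60, -40.60) on TP. Then |KJ| = |J − K| = 60.66.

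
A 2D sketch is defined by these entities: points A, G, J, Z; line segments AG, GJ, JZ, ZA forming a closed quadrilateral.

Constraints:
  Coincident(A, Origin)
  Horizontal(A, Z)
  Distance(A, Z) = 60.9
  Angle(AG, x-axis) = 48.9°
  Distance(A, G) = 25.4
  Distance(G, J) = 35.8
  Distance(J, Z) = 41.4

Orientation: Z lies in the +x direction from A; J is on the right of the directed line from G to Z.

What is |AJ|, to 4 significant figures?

27.91

Checks: |GJ| = 35.80 ✓; |JZ| = 41.40 ✓.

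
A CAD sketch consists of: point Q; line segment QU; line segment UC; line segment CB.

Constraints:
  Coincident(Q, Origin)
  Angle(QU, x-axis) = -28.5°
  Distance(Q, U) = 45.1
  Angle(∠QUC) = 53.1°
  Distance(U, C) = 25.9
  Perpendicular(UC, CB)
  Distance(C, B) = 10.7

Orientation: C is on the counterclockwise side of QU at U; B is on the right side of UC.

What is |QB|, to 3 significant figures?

46.8

Q is at the origin; QU runs at -28.5° with length 45.1, so U = 45.1·(cos -28.5°, sin -28.5°) = (39.6, -21.5). ∠QUC = 53.1°, so UC runs at -28.5° + (180° − 53.1°) = 98.4° from the x-axis; with |UC| = 25.9, C = U + 25.9·(cos 98.4°, sin 98.4°) = (35.9, 4.10). UC ⟂ CB; with |CB| = 10.7 on the right of UC, B = C + 10.7·(0.989, 0.146) = (46.4, 5.67). Then |QB| = |B − Q| = 46.8.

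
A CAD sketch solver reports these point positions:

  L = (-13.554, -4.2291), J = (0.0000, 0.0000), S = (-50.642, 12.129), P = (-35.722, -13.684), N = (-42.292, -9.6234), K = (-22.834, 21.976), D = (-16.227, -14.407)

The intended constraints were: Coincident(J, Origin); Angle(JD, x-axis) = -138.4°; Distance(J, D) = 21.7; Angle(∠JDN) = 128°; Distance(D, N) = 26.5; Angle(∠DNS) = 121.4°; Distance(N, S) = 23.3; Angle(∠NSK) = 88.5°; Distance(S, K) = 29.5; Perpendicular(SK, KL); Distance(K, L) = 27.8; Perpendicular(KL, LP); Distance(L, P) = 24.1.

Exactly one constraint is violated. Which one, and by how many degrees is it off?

Perpendicular(KL, LP) — off by 3.60°.

J = (0.00, 0.00) ✓; JD at -138.4° ✓; |JD| = 21.70 ✓; ∠JDN = 128.0° ✓; |DN| = 26.50 ✓; ∠DNS = 121.4° ✓; |NS| = 23.30 ✓; ∠NSK = 88.50° ✓; |SK| = 29.50 ✓; ∠(SK, KL) = 90.00° ✓; |KL| = 27.80 ✓; ∠(KL, LP) = 86.40° ✗; |LP| = 24.10 ✓.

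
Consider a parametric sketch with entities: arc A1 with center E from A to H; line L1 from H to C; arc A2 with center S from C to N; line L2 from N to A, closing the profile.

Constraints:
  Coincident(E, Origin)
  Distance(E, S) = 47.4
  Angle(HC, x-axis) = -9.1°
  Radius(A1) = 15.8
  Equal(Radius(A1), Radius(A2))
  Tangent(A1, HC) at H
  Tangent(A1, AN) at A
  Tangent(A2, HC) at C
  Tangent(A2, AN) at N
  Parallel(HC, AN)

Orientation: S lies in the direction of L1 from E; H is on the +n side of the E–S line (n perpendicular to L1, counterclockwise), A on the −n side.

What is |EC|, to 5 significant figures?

49.964

The slot axis is L1's direction at -9.1°, so u = (cos -9.1°, sin -9.1°) = (0.98741, -0.15816) and n = (−sin -9.1°, cos -9.1°) = (0.15816, 0.98741). E is at the origin and S lies 47.4 along u from E, so S = 47.4·u = (46.803, -7.4967). Tangency of A1 to both parallel lines with radius 15.8 puts H and A at E ± 15.8·n: H = (2.4989, 15.601), A = (-2.4989, -15.601). Equal radii place C and N the same way about S: C = S + 15.8·n = (49.302, 8.1044), N = S − 15.8·n = (44.305, -23.098). Then |EC| = |C − E| = 49.964.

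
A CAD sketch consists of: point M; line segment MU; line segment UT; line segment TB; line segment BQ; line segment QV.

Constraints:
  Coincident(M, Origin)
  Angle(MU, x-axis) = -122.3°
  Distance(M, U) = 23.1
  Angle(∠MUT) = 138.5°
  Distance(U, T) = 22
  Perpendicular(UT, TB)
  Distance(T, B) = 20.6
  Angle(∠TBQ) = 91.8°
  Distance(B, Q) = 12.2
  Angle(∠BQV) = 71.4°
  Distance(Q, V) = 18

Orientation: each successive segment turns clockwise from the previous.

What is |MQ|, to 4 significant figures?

27.69

M is at the origin; MU runs at -122.3° with length 23.1, so U = (-12.34, -19.53). ∠MUT = 138.5° gives UT at -163.8° from the x-axis; with |UT| = 22.0, T = (-33.47, -25.66). The perpendicularity gives TB at right angles to UT, so TB runs at 106.2°; with |TB| = 20.6, B = (-39.22, -5.881). ∠TBQ = 91.8° gives BQ at 18.00° from the x-axis; with |BQ| = 12.2, Q = (-27.61, -2.111). Then |MQ| = |Q − M| = 27.69.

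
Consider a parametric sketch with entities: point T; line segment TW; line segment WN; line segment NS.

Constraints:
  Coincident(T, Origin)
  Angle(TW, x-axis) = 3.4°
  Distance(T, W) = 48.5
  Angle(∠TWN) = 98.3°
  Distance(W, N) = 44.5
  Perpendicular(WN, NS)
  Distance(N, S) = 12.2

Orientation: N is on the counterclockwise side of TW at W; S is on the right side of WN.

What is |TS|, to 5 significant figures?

79.218

∠TWN = 98.3°, so WN runs at 3.4° + (180° − 98.3°) = 85.100° from the x-axis; with |WN| = 44.5, N = W + 44.5·(cos 85.100°, sin 85.100°) = (52.216, 47.214). The perpendicularity gives NS at right angles to WN; with |NS| = 12.2 on the right of WN, S = N + 12.2·(0.99635, -0.085417) = (64.371, 46.172). Then |TS| = |S − T| = 79.218.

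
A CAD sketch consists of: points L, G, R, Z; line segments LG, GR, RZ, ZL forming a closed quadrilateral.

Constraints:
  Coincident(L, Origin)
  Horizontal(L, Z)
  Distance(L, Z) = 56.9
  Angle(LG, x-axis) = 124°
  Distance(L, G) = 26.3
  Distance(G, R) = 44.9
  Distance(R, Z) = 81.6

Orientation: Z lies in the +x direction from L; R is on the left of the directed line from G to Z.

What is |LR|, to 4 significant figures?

62.60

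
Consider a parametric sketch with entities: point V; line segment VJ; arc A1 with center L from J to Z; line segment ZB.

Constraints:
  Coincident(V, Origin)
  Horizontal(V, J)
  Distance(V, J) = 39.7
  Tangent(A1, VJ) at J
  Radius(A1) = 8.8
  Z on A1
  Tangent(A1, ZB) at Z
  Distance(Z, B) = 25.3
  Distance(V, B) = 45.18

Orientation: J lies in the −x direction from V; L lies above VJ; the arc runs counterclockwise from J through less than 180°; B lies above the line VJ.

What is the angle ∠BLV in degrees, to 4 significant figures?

81.29°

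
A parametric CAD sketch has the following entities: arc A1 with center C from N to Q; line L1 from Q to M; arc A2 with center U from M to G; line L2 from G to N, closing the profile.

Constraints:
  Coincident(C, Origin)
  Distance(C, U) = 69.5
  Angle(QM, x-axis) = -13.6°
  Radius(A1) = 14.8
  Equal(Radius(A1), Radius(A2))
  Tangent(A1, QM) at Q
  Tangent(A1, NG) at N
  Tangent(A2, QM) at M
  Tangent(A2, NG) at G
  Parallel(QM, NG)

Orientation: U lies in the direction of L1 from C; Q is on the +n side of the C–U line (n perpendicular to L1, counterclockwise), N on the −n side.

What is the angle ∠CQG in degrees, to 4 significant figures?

66.93°

Tangency of A1 to both parallel lines with radius 14.8 puts Q and N at C ± 14.8·n: Q = (3.480, 14.39), N = (-3.480, -14.39). Equal radii place M and G the same way about U: M = U + 14.8·n = (71.03, -1.957), G = U − 14.8·n = (64.07, -30.73). Then cos ∠CQG = QC·QG / (|QC||QG|), giving 66.93°.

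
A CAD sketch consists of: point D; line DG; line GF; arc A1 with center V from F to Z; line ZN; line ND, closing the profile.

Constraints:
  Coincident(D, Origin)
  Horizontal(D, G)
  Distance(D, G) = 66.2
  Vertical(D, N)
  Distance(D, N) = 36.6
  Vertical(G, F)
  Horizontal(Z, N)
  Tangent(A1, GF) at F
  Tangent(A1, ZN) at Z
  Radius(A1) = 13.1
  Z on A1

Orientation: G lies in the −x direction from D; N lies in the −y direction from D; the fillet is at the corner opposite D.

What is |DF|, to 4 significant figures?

70.25

The virtual corner opposite D is at (-66.20, -36.60). The tangent condition forces VF to be normal to GF and the tangent condition forces VZ to be normal to ZN, with radius 13.1, so the center V sits 13.1 in from both sides at V = (-53.10, -23.50). That places the tangent points at F = (-66.20, -23.50) on GF and Z = (-53.10, -36.60) on ZN. Then |DF| = |F − D| = 70.25.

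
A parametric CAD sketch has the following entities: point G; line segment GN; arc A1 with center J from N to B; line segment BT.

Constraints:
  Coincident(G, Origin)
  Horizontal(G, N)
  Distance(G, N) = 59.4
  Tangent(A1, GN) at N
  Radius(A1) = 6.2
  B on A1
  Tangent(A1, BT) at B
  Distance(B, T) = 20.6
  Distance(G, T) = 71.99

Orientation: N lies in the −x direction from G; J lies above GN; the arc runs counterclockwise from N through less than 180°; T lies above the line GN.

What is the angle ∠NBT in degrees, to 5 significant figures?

116.27°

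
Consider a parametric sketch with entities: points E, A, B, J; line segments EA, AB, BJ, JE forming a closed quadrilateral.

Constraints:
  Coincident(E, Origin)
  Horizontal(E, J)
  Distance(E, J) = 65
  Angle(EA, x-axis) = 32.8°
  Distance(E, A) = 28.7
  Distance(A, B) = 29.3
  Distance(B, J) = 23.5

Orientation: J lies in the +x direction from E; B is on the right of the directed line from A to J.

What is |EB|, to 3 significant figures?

43.2

Checks: |AB| = 29.30 ✓; |BJ| = 23.50 ✓.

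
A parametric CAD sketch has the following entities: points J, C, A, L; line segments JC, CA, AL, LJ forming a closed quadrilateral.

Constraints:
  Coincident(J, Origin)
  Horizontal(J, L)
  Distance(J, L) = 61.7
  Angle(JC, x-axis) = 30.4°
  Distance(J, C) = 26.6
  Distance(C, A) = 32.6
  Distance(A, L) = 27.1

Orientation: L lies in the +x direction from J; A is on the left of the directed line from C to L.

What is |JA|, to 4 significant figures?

59.05

J is at the origin; J and L share the same y with |JL| = 61.7 and L in +x, so L = (61.7, 0). JC runs at 30.4° with |JC| = 26.6, so C = (22.94, 13.46). A is determined by |CA| = 32.6 and |AL| = 27.1 together: it lies at the intersection of circle(C, 32.6) and circle(L, 27.1). With |CL| = 41.03, the foot of the radical line on CL is 24.52 from C and the perpendicular offset is √(32.6² − 24.52²) = 21.49. Taking the left-of-CL solution: A = (53.15, 25.72).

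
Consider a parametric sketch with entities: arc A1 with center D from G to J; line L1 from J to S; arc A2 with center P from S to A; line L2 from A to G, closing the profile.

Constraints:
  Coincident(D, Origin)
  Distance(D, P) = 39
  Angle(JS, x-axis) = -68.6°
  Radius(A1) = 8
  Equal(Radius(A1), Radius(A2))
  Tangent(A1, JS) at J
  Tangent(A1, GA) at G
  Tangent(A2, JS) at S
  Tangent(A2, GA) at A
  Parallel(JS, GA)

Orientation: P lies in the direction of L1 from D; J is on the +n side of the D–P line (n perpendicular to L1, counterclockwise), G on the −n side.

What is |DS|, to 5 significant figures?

39.812

The slot axis is L1's direction at -68.6°, so u = (cos -68.6°, sin -68.6°) = (0.36488, -0.93106) and n = (−sin -68.6°, cos -68.6°) = (0.93106, 0.36488). D is at the origin and P lies 39.0 along u from D, so P = 39.0·u = (14.230, -36.311). Tangency of A1 to both parallel lines with radius 8.0 puts J and G at D ± 8.0·n: J = (7.4484, 2.9190), G = (-7.4484, -2.9190). Equal radii place S and A the same way about P: S = P + 8.0·n = (21.679, -33.392), A = P − 8.0·n = (6.7817, -39.230). Then |DS| = |S − D| = 39.812.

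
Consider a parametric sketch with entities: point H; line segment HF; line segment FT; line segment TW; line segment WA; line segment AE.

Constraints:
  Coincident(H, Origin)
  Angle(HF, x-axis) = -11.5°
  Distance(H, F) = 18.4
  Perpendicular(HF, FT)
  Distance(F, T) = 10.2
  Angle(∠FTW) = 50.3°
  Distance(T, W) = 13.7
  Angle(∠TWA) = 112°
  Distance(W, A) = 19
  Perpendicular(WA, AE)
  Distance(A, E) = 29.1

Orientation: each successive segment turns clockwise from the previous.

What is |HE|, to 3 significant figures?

42.1

H is at the origin; HF runs at -11.5° with length 18.4, so F = (18.0, -3.67). HF is perpendicular to FT, so FT runs at -102°; with |FT| = 10.2, T = (16.0, -13.7). ∠FTW = 50.3° gives TW at 129° from the x-axis; with |TW| = 13.7, W = (7.41, -2.99). ∠TWA = 112.0° gives WA at 60.8° from the x-axis; with |WA| = 19.0, A = (16.7, 13.6). WA is perpendicular to AE, so AE runs at -29.2°; with |AE| = 29.1, E = (42.1, -0.598). Then |HE| = |E − H| = 42.1.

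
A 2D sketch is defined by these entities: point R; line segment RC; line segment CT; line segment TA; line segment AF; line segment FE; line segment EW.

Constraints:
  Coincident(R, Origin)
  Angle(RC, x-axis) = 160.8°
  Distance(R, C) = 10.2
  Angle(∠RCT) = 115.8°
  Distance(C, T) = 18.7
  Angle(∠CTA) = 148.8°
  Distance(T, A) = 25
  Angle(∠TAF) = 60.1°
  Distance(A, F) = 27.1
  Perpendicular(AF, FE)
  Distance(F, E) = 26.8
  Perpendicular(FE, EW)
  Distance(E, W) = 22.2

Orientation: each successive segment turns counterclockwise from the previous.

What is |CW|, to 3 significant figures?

24.3

The perpendicularity gives FE at right angles to AF, so FE runs at 106°; with |FE| = 26.8, E = (-10.2, -0.883). FE ⟂ EW, so EW runs at -164°; with |EW| = 22.2, W = (-31.5, -7.04). Then |CW| = |W − C| = 24.3.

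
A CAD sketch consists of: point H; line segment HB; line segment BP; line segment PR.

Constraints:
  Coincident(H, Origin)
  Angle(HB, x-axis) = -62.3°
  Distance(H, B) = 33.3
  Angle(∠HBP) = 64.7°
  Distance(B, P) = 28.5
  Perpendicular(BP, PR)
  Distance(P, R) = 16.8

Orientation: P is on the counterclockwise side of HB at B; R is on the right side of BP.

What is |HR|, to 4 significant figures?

49.03

H is at the origin; HB runs at -62.3° with length 33.3, so B = 33.3·(cos -62.3°, sin -62.3°) = (15.48, -29.48). ∠HBP = 64.7°, so BP runs at -62.3° + (180° − 64.7°) = 53.00° from the x-axis; with |BP| = 28.5, P = B + 28.5·(cos 53.00°, sin 53.00°) = (32.63, -6.722). BP is perpendicular to PR; with |PR| = 16.8 on the right of BP, R = P + 16.8·(0.7986, -0.6018) = (46.05, -16.83). Then |HR| = |R − H| = 49.03.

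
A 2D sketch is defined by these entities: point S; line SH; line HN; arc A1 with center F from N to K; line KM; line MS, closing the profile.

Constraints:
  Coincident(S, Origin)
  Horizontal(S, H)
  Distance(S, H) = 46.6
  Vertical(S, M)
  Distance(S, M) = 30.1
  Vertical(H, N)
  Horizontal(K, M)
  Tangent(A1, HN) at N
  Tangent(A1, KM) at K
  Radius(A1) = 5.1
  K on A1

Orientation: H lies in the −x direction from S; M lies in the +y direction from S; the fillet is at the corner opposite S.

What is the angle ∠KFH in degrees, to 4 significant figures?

168.5°

S is at the origin; SH is horizontal with |SH| = 46.6 and H on the −x side, so H = (-46.60, 0.000). S and M share the same x with |SM| = 30.1 and M on the +y side, so M = (0.000, 30.10). The virtual corner opposite S is at (-46.60, 30.10). A1 meets HN tangentially, so FN is at right angles to HN and the tangent condition forces FK to be normal to KM, with radius 5.1, so the center F sits 5.1 in from both sides at F = (-41.50, 25.00). That places the tangent points at N = (-46.60, 25.00) on HN and K = (-41.50, 30.10) on KM. Then cos ∠KFH = FK·FH / (|FK||FH|), giving 168.5°.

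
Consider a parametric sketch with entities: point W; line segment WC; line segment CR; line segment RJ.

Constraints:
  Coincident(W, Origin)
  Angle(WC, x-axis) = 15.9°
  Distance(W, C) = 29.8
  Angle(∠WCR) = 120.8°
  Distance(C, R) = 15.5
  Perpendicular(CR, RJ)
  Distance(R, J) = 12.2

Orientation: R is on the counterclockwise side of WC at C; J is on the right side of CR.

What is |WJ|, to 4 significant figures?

48.73

W is at the origin; WC runs at 15.9° with length 29.8, so C = 29.8·(cos 15.9°, sin 15.9°) = (28.66, 8.164). ∠WCR = 120.8°, so CR runs at 15.9° + (180° − 120.8°) = 75.10° from the x-axis; with |CR| = 15.5, R = C + 15.5·(cos 75.10°, sin 75.10°) = (32.65, 23.14). CR is perpendicular to RJ; with |RJ| = 12.2 on the right of CR, J = R + 12.2·(0.9664, -0.2571) = (44.44, 20.01). Then |WJ| = |J − W| = 48.73.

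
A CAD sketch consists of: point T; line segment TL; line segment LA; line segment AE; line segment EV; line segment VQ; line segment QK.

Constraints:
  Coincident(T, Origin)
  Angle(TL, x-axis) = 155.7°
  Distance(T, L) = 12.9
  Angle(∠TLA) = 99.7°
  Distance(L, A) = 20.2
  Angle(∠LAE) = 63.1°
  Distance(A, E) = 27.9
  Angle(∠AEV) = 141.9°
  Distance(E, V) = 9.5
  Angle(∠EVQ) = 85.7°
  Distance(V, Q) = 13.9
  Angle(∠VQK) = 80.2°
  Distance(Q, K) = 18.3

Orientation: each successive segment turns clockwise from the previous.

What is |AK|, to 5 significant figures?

14.880

T is at the origin; TL runs at 155.7° with length 12.9, so L = (-11.757, 5.3085). ∠TLA = 99.7° gives LA at 75.400° from the x-axis; with |LA| = 20.2, A = (-6.6653, 24.856). ∠LAE = 63.1° gives AE at -41.500° from the x-axis; with |AE| = 27.9, E = (14.231, 6.3692). ∠AEV = 141.9° gives EV at -79.600° from the x-axis; with |EV| = 9.5, V = (15.945, -2.9748). ∠EVQ = 85.7° gives VQ at -173.90° from the x-axis; with |VQ| = 13.9, Q = (2.1242, -4.4518). ∠VQK = 80.2° gives QK at 86.300° from the x-axis; with |QK| = 18.3, K = (3.3051, 13.810). Then |AK| = |K − A| = 14.880.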